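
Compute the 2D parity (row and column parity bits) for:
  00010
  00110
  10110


Row parities: 101
Column parities: 10010

Row P: 101, Col P: 10010, Corner: 0


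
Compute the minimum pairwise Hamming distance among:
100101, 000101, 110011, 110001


Comparing all pairs, minimum distance: 1
Can detect 0 errors, correct 0 errors

1


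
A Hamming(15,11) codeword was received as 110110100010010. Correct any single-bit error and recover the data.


Syndrome = 0: no error detected

Data: 01010010010 (no errors)


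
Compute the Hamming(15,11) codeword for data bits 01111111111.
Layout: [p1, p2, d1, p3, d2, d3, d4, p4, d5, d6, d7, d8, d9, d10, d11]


Parity bits: p1=0, p2=0, p3=1, p4=1

000111111111111


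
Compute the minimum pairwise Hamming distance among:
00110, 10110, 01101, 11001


Comparing all pairs, minimum distance: 1
Can detect 0 errors, correct 0 errors

1


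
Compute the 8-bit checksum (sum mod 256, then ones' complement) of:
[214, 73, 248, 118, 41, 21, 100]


Sum = 815 mod 256 = 47
Complement = 208

208


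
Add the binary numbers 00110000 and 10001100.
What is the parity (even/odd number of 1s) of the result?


00110000 = 48
10001100 = 140
Sum = 188 = 10111100
1s count = 5

odd parity (5 ones in 10111100)


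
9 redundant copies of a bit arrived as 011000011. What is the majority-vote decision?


Ones: 4 out of 9
Threshold: 5

0 (4/9 voted 1)


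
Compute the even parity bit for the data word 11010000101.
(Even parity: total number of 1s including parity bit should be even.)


Number of 1s in data: 5
Parity bit: 1

1


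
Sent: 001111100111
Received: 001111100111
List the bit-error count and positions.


XOR: 000000000000

0 errors (received matches sent)


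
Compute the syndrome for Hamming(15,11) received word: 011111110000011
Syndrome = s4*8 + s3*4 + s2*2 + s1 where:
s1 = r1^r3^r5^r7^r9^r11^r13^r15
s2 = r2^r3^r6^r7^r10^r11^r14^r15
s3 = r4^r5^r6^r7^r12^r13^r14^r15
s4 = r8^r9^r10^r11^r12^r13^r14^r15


s1=0, s2=0, s3=0, s4=1

Syndrome = 8 (error at position 8)


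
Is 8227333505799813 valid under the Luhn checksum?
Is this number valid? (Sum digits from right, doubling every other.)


Luhn sum = 81
81 mod 10 = 1

Invalid (Luhn sum mod 10 = 1)


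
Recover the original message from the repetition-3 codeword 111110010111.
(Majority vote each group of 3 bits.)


Groups: 111, 110, 010, 111
Majority votes: 1101

1101


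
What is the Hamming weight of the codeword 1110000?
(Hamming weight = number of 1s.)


Counting 1s in 1110000

3


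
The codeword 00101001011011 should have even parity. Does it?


Number of 1s: 7

No, parity error (7 ones)


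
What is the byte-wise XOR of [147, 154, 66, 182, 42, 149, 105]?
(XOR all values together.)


XOR chain: 147 ^ 154 ^ 66 ^ 182 ^ 42 ^ 149 ^ 105 = 43

43


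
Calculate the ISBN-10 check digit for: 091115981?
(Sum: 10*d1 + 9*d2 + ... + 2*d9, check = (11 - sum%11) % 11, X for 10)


Weighted sum: 189
189 mod 11 = 2

Check digit: 9


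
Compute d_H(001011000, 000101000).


XOR: 001110000
Count of 1s: 3

3


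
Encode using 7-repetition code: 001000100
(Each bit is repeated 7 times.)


Each bit -> 7 copies

000000000000001111111000000000000000000000111111100000000000000


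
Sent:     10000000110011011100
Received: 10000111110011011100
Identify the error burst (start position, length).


XOR: 00000111000000000000

Burst at position 5, length 3


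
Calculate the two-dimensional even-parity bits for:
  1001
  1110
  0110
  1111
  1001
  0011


Row parities: 010000
Column parities: 0100

Row P: 010000, Col P: 0100, Corner: 1


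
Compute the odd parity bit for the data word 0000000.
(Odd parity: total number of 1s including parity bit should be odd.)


Number of 1s in data: 0
Parity bit: 1

1


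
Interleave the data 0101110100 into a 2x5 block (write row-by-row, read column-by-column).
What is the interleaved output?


Matrix:
  01011
  10100
Read columns: 0110011010

0110011010


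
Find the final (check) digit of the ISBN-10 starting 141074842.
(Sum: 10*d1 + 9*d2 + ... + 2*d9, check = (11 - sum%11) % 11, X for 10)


Weighted sum: 164
164 mod 11 = 10

Check digit: 1


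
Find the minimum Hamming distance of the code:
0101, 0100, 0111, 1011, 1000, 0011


Comparing all pairs, minimum distance: 1
Can detect 0 errors, correct 0 errors

1


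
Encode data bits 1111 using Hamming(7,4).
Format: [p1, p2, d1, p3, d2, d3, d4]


Parity bits: p1=1, p2=1, p3=1

1111111


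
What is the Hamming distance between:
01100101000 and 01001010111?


XOR: 00101111111
Count of 1s: 8

8


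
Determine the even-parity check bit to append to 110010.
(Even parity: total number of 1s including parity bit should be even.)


Number of 1s in data: 3
Parity bit: 1

1


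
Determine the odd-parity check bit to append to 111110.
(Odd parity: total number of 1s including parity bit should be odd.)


Number of 1s in data: 5
Parity bit: 0

0


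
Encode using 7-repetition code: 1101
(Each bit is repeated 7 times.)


Each bit -> 7 copies

1111111111111100000001111111


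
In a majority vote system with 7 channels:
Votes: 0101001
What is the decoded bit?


Ones: 3 out of 7
Threshold: 4

0 (3/7 voted 1)


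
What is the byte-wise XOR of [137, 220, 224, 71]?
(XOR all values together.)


XOR chain: 137 ^ 220 ^ 224 ^ 71 = 242

242


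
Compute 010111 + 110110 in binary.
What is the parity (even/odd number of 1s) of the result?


010111 = 23
110110 = 54
Sum = 77 = 1001101
1s count = 4

even parity (4 ones in 1001101)


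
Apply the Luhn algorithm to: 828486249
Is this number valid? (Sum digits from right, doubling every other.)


Luhn sum = 58
58 mod 10 = 8

Invalid (Luhn sum mod 10 = 8)


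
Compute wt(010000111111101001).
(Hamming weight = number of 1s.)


Counting 1s in 010000111111101001

10


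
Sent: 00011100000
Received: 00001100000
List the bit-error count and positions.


XOR: 00010000000

1 error(s) at position(s): 3


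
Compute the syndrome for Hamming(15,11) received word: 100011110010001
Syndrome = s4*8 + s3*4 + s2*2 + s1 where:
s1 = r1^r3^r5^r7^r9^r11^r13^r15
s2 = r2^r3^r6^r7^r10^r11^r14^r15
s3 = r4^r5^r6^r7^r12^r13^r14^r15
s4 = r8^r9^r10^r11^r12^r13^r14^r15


s1=1, s2=0, s3=0, s4=1

Syndrome = 9 (error at position 9)


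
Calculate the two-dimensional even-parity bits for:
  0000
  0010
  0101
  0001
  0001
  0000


Row parities: 010110
Column parities: 0111

Row P: 010110, Col P: 0111, Corner: 1


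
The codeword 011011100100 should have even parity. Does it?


Number of 1s: 6

Yes, parity is correct (6 ones)


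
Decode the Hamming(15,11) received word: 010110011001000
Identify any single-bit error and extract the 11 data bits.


Syndrome = 14: error at position 14

Data: 01001001010 (corrected bit 14)


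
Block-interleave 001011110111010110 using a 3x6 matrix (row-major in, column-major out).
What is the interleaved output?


Matrix:
  001011
  110111
  010110
Read columns: 010011100011111110

010011100011111110


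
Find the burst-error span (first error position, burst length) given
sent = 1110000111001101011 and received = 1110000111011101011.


XOR: 0000000000010000000

Burst at position 11, length 1


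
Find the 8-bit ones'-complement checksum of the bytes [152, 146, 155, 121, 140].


Sum = 714 mod 256 = 202
Complement = 53

53


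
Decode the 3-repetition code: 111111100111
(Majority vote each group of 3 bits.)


Groups: 111, 111, 100, 111
Majority votes: 1101

1101


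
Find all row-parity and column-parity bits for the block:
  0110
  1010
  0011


Row parities: 000
Column parities: 1111

Row P: 000, Col P: 1111, Corner: 0


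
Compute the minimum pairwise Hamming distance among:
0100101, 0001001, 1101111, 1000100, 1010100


Comparing all pairs, minimum distance: 1
Can detect 0 errors, correct 0 errors

1


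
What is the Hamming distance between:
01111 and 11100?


XOR: 10011
Count of 1s: 3

3


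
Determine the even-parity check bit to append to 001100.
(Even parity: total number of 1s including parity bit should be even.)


Number of 1s in data: 2
Parity bit: 0

0


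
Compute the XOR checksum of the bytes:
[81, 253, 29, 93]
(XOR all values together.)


XOR chain: 81 ^ 253 ^ 29 ^ 93 = 236

236


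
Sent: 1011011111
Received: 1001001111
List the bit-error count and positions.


XOR: 0010010000

2 error(s) at position(s): 2, 5


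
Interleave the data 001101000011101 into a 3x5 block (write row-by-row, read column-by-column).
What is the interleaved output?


Matrix:
  00110
  10000
  11101
Read columns: 011001101100001

011001101100001


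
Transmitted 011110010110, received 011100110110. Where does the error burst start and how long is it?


XOR: 000010100000

Burst at position 4, length 3


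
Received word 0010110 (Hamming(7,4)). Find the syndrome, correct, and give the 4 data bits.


Syndrome = 0: no error detected

Data: 1110 (no errors)


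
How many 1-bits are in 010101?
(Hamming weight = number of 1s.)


Counting 1s in 010101

3


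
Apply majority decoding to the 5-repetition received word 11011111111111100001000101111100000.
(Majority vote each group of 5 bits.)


Groups: 11011, 11111, 11111, 00001, 00010, 11111, 00000
Majority votes: 1110010

1110010


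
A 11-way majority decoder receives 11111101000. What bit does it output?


Ones: 7 out of 11
Threshold: 6

1 (7/11 voted 1)


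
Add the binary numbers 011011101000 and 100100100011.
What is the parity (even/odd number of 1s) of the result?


011011101000 = 1768
100100100011 = 2339
Sum = 4107 = 1000000001011
1s count = 4

even parity (4 ones in 1000000001011)


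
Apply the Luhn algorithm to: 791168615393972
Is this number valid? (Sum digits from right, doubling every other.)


Luhn sum = 82
82 mod 10 = 2

Invalid (Luhn sum mod 10 = 2)


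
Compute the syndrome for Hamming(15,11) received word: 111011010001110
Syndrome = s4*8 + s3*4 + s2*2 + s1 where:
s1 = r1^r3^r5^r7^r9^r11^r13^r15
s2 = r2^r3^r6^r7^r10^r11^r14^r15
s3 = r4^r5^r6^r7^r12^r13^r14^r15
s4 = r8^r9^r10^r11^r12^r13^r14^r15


s1=0, s2=0, s3=1, s4=0

Syndrome = 4 (error at position 4)


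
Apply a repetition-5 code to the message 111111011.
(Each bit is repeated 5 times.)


Each bit -> 5 copies

111111111111111111111111111111000001111111111


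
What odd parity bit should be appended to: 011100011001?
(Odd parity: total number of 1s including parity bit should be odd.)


Number of 1s in data: 6
Parity bit: 1

1


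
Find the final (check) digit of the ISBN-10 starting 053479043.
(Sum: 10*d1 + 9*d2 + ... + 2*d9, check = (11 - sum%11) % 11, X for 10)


Weighted sum: 202
202 mod 11 = 4

Check digit: 7


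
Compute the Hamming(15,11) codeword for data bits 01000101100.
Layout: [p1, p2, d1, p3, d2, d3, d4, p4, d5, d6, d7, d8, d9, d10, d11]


Parity bits: p1=0, p2=1, p3=1, p4=1

010110010101100


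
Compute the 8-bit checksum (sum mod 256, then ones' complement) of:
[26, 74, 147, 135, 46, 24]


Sum = 452 mod 256 = 196
Complement = 59

59


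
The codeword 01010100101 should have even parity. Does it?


Number of 1s: 5

No, parity error (5 ones)


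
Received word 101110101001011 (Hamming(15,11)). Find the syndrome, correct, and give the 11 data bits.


Syndrome = 0: no error detected

Data: 11011001011 (no errors)


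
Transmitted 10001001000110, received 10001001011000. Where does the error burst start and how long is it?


XOR: 00000000011110

Burst at position 9, length 4


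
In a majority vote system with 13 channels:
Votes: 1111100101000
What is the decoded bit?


Ones: 7 out of 13
Threshold: 7

1 (7/13 voted 1)


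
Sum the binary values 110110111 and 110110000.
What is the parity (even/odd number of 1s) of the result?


110110111 = 439
110110000 = 432
Sum = 871 = 1101100111
1s count = 7

odd parity (7 ones in 1101100111)


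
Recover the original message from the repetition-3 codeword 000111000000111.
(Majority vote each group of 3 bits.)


Groups: 000, 111, 000, 000, 111
Majority votes: 01001

01001


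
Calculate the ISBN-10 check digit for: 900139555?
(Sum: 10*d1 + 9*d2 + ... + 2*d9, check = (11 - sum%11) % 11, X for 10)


Weighted sum: 205
205 mod 11 = 7

Check digit: 4


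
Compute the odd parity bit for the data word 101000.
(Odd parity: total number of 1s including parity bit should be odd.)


Number of 1s in data: 2
Parity bit: 1

1


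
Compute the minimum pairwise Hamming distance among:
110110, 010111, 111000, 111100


Comparing all pairs, minimum distance: 1
Can detect 0 errors, correct 0 errors

1


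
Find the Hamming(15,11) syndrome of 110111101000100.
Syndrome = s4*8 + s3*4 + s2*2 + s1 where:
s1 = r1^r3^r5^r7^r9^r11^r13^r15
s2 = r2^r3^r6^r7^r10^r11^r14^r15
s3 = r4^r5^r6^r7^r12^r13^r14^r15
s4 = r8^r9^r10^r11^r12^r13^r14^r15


s1=1, s2=1, s3=1, s4=0

Syndrome = 7 (error at position 7)


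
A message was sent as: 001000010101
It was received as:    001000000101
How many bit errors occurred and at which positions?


XOR: 000000010000

1 error(s) at position(s): 7


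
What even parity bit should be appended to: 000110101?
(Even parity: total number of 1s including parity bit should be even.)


Number of 1s in data: 4
Parity bit: 0

0


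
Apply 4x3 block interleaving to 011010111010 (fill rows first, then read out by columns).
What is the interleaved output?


Matrix:
  011
  010
  111
  010
Read columns: 001011111010

001011111010


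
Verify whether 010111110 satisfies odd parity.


Number of 1s: 6

No, parity error (6 ones)


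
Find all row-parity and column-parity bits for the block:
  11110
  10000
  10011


Row parities: 011
Column parities: 11101

Row P: 011, Col P: 11101, Corner: 0


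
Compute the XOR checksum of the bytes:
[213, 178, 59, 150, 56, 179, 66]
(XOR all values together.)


XOR chain: 213 ^ 178 ^ 59 ^ 150 ^ 56 ^ 179 ^ 66 = 3

3


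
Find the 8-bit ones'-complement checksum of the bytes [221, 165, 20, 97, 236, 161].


Sum = 900 mod 256 = 132
Complement = 123

123


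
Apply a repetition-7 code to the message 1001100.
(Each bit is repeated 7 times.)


Each bit -> 7 copies

1111111000000000000001111111111111100000000000000


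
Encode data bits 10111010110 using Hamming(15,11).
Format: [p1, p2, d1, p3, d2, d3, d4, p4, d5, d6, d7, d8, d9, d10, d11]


Parity bits: p1=1, p2=1, p3=0, p4=0

111001101010110


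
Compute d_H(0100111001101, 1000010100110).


XOR: 1100101101011
Count of 1s: 8

8


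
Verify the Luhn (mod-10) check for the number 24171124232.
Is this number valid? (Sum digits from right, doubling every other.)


Luhn sum = 39
39 mod 10 = 9

Invalid (Luhn sum mod 10 = 9)


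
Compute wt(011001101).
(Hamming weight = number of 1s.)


Counting 1s in 011001101

5


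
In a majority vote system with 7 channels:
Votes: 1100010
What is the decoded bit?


Ones: 3 out of 7
Threshold: 4

0 (3/7 voted 1)


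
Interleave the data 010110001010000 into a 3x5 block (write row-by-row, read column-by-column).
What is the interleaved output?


Matrix:
  01011
  00010
  10000
Read columns: 001100000110100

001100000110100


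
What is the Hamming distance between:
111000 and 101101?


XOR: 010101
Count of 1s: 3

3


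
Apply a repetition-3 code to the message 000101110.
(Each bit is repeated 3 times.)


Each bit -> 3 copies

000000000111000111111111000


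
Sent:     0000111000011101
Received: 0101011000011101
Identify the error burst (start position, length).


XOR: 0101100000000000

Burst at position 1, length 4


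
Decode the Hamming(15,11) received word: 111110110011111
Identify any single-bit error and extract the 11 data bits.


Syndrome = 5: error at position 5

Data: 10010011111 (corrected bit 5)


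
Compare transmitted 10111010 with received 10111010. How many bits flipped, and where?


XOR: 00000000

0 errors (received matches sent)


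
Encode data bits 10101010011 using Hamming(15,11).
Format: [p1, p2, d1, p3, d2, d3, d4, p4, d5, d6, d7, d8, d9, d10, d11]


Parity bits: p1=0, p2=1, p3=1, p4=0

011101001010011


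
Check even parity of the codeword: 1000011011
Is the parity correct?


Number of 1s: 5

No, parity error (5 ones)


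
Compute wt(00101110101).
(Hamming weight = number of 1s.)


Counting 1s in 00101110101

6


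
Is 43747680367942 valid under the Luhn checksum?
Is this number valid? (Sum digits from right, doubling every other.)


Luhn sum = 74
74 mod 10 = 4

Invalid (Luhn sum mod 10 = 4)


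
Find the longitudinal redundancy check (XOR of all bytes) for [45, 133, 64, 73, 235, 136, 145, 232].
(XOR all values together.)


XOR chain: 45 ^ 133 ^ 64 ^ 73 ^ 235 ^ 136 ^ 145 ^ 232 = 187

187


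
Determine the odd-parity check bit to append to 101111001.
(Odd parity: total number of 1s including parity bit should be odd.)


Number of 1s in data: 6
Parity bit: 1

1


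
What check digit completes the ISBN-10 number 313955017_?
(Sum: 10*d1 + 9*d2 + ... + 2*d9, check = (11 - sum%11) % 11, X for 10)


Weighted sum: 198
198 mod 11 = 0

Check digit: 0


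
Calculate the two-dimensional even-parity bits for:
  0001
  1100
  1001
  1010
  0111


Row parities: 10001
Column parities: 1001

Row P: 10001, Col P: 1001, Corner: 0


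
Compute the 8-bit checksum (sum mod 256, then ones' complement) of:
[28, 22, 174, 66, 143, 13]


Sum = 446 mod 256 = 190
Complement = 65

65


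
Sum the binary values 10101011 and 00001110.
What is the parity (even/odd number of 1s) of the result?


10101011 = 171
00001110 = 14
Sum = 185 = 10111001
1s count = 5

odd parity (5 ones in 10111001)


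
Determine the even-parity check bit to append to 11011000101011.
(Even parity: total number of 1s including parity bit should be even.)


Number of 1s in data: 8
Parity bit: 0

0


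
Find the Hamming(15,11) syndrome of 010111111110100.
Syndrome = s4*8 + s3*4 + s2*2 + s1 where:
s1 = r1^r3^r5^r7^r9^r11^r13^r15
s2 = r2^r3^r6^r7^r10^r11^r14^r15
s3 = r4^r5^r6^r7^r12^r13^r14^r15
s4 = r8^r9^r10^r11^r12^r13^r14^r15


s1=1, s2=1, s3=1, s4=1

Syndrome = 15 (error at position 15)


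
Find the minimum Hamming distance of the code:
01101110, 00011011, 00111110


Comparing all pairs, minimum distance: 2
Can detect 1 errors, correct 0 errors

2


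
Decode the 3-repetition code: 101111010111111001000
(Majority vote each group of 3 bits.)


Groups: 101, 111, 010, 111, 111, 001, 000
Majority votes: 1101100

1101100


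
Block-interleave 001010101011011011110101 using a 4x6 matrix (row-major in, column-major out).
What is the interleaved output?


Matrix:
  001010
  101011
  011011
  110101
Read columns: 010100111110000111100111

010100111110000111100111


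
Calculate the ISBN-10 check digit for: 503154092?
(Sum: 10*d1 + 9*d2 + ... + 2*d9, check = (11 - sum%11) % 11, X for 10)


Weighted sum: 162
162 mod 11 = 8

Check digit: 3


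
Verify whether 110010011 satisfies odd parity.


Number of 1s: 5

Yes, parity is correct (5 ones)


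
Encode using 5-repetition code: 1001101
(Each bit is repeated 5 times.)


Each bit -> 5 copies

11111000000000011111111110000011111


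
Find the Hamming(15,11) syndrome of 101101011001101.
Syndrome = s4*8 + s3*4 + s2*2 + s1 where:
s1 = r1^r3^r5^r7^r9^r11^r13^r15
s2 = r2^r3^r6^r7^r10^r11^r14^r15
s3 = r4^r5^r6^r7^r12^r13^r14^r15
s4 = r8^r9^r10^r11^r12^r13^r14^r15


s1=1, s2=1, s3=1, s4=1

Syndrome = 15 (error at position 15)


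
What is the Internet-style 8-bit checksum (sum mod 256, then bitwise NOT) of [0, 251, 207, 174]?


Sum = 632 mod 256 = 120
Complement = 135

135


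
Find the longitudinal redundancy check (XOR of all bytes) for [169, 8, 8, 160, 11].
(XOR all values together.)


XOR chain: 169 ^ 8 ^ 8 ^ 160 ^ 11 = 2

2


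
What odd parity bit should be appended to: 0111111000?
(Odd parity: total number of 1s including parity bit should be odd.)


Number of 1s in data: 6
Parity bit: 1

1


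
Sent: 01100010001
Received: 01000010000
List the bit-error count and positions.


XOR: 00100000001

2 error(s) at position(s): 2, 10


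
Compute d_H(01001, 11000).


XOR: 10001
Count of 1s: 2

2


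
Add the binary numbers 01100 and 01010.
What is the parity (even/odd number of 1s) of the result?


01100 = 12
01010 = 10
Sum = 22 = 10110
1s count = 3

odd parity (3 ones in 10110)


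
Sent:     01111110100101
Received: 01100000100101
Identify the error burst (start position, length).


XOR: 00011110000000

Burst at position 3, length 4


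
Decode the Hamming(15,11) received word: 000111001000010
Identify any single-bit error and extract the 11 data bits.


Syndrome = 0: no error detected

Data: 01101000010 (no errors)


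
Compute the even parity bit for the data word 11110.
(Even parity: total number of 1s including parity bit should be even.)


Number of 1s in data: 4
Parity bit: 0

0


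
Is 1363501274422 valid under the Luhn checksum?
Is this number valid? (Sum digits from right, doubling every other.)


Luhn sum = 54
54 mod 10 = 4

Invalid (Luhn sum mod 10 = 4)


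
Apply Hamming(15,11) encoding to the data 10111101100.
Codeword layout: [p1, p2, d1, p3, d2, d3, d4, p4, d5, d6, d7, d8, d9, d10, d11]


Parity bits: p1=0, p2=0, p3=0, p4=0

001001101101100


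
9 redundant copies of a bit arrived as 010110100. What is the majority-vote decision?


Ones: 4 out of 9
Threshold: 5

0 (4/9 voted 1)


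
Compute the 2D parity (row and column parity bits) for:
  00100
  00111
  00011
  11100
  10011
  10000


Row parities: 110111
Column parities: 11111

Row P: 110111, Col P: 11111, Corner: 1


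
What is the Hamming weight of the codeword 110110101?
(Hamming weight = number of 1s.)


Counting 1s in 110110101

6


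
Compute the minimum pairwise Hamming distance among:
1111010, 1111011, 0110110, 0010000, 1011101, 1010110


Comparing all pairs, minimum distance: 1
Can detect 0 errors, correct 0 errors

1


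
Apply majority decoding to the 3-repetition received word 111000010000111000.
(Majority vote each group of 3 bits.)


Groups: 111, 000, 010, 000, 111, 000
Majority votes: 100010

100010


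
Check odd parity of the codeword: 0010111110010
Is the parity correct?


Number of 1s: 7

Yes, parity is correct (7 ones)


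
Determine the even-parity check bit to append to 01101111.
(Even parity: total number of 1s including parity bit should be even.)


Number of 1s in data: 6
Parity bit: 0

0


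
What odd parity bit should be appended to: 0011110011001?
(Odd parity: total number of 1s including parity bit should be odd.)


Number of 1s in data: 7
Parity bit: 0

0


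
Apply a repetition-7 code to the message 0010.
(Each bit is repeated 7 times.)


Each bit -> 7 copies

0000000000000011111110000000


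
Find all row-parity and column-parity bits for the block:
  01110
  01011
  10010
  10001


Row parities: 1100
Column parities: 00110

Row P: 1100, Col P: 00110, Corner: 0


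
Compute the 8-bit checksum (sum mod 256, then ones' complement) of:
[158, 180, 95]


Sum = 433 mod 256 = 177
Complement = 78

78


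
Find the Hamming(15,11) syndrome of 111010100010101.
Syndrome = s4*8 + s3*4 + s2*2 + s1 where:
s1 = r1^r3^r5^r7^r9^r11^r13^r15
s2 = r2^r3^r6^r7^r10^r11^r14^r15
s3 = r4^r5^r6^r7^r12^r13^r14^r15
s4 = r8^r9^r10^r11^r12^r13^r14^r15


s1=1, s2=1, s3=0, s4=1

Syndrome = 11 (error at position 11)


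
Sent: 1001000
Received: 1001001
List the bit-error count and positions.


XOR: 0000001

1 error(s) at position(s): 6


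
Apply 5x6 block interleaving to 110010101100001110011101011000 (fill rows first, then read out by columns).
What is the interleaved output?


Matrix:
  110010
  101100
  001110
  011101
  011000
Read columns: 110001001101111011101010000010

110001001101111011101010000010


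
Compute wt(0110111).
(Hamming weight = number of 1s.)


Counting 1s in 0110111

5


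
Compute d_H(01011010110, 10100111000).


XOR: 11111101110
Count of 1s: 9

9


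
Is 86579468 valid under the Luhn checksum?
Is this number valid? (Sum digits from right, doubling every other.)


Luhn sum = 45
45 mod 10 = 5

Invalid (Luhn sum mod 10 = 5)


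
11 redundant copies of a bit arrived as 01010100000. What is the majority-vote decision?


Ones: 3 out of 11
Threshold: 6

0 (3/11 voted 1)


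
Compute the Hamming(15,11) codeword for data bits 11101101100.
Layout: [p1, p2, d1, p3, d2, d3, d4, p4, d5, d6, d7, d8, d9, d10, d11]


Parity bits: p1=0, p2=1, p3=0, p4=0

011011001101100


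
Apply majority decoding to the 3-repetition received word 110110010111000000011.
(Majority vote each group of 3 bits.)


Groups: 110, 110, 010, 111, 000, 000, 011
Majority votes: 1101001

1101001


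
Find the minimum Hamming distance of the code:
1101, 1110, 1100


Comparing all pairs, minimum distance: 1
Can detect 0 errors, correct 0 errors

1


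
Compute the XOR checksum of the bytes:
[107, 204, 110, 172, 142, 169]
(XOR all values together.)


XOR chain: 107 ^ 204 ^ 110 ^ 172 ^ 142 ^ 169 = 66

66


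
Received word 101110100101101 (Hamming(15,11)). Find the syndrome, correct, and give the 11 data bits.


Syndrome = 0: no error detected

Data: 11010101101 (no errors)


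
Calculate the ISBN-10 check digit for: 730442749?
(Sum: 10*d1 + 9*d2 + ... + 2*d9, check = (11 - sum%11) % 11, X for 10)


Weighted sum: 217
217 mod 11 = 8

Check digit: 3


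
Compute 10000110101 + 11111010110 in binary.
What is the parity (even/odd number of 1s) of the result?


10000110101 = 1077
11111010110 = 2006
Sum = 3083 = 110000001011
1s count = 5

odd parity (5 ones in 110000001011)


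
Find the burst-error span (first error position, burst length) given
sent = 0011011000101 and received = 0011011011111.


XOR: 0000000011010

Burst at position 8, length 4


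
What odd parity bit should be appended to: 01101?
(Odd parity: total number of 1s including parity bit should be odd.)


Number of 1s in data: 3
Parity bit: 0

0


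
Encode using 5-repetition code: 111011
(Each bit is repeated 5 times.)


Each bit -> 5 copies

111111111111111000001111111111


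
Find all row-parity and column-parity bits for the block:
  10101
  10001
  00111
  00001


Row parities: 1011
Column parities: 00010

Row P: 1011, Col P: 00010, Corner: 1


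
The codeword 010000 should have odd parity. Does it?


Number of 1s: 1

Yes, parity is correct (1 ones)


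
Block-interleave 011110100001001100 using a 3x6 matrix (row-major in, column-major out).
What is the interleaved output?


Matrix:
  011110
  100001
  001100
Read columns: 010100101101100010

010100101101100010


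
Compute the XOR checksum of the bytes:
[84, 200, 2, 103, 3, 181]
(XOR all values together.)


XOR chain: 84 ^ 200 ^ 2 ^ 103 ^ 3 ^ 181 = 79

79


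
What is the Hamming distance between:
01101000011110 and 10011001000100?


XOR: 11110001011010
Count of 1s: 8

8


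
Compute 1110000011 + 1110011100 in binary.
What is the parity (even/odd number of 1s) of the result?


1110000011 = 899
1110011100 = 924
Sum = 1823 = 11100011111
1s count = 8

even parity (8 ones in 11100011111)


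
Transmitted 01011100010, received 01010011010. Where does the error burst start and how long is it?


XOR: 00001111000

Burst at position 4, length 4


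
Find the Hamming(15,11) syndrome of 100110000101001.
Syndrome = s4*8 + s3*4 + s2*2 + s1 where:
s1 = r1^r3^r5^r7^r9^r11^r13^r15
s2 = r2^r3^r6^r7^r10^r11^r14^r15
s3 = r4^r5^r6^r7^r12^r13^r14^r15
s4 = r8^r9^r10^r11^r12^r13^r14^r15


s1=1, s2=0, s3=0, s4=1

Syndrome = 9 (error at position 9)


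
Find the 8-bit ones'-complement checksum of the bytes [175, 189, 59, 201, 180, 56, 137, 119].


Sum = 1116 mod 256 = 92
Complement = 163

163


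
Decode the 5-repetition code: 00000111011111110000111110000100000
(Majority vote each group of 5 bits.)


Groups: 00000, 11101, 11111, 10000, 11111, 00001, 00000
Majority votes: 0110100

0110100


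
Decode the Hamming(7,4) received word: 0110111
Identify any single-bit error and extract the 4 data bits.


Syndrome = 5: error at position 5

Data: 1011 (corrected bit 5)


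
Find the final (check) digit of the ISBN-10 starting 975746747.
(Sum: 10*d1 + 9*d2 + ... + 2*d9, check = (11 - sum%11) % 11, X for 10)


Weighted sum: 350
350 mod 11 = 9

Check digit: 2


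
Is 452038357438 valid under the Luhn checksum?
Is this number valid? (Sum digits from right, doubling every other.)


Luhn sum = 65
65 mod 10 = 5

Invalid (Luhn sum mod 10 = 5)


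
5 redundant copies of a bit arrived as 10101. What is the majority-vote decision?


Ones: 3 out of 5
Threshold: 3

1 (3/5 voted 1)


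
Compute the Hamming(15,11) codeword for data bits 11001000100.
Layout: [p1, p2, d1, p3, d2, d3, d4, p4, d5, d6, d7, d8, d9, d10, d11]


Parity bits: p1=0, p2=1, p3=0, p4=0

011010001000100


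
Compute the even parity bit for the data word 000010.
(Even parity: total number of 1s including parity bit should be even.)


Number of 1s in data: 1
Parity bit: 1

1


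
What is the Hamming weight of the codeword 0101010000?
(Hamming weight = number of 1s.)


Counting 1s in 0101010000

3


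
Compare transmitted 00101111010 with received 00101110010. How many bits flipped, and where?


XOR: 00000001000

1 error(s) at position(s): 7


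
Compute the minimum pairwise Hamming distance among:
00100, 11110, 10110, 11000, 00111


Comparing all pairs, minimum distance: 1
Can detect 0 errors, correct 0 errors

1


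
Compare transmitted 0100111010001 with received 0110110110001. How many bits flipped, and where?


XOR: 0010001100000

3 error(s) at position(s): 2, 6, 7


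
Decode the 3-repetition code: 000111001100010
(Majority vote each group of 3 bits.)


Groups: 000, 111, 001, 100, 010
Majority votes: 01000

01000


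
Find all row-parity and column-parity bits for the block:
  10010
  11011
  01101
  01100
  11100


Row parities: 00101
Column parities: 10100

Row P: 00101, Col P: 10100, Corner: 0


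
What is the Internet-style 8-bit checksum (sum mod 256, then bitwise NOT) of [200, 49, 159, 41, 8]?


Sum = 457 mod 256 = 201
Complement = 54

54


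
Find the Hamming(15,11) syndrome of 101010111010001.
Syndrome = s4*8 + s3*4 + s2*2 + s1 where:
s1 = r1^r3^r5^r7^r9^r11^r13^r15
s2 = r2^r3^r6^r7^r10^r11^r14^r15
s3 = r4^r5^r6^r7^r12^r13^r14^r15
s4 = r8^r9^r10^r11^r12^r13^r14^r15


s1=1, s2=0, s3=1, s4=0

Syndrome = 5 (error at position 5)


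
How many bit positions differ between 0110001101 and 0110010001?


XOR: 0000011100
Count of 1s: 3

3


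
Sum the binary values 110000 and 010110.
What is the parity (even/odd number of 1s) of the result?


110000 = 48
010110 = 22
Sum = 70 = 1000110
1s count = 3

odd parity (3 ones in 1000110)


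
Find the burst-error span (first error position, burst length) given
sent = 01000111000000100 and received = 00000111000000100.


XOR: 01000000000000000

Burst at position 1, length 1


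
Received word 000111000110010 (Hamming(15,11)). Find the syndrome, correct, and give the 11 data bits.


Syndrome = 8: error at position 8

Data: 01100110010 (corrected bit 8)


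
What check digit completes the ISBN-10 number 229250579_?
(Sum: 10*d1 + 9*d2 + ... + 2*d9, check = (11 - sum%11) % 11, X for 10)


Weighted sum: 213
213 mod 11 = 4

Check digit: 7


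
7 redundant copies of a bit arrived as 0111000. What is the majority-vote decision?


Ones: 3 out of 7
Threshold: 4

0 (3/7 voted 1)


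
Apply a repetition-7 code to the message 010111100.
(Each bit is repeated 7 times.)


Each bit -> 7 copies

000000011111110000000111111111111111111111111111100000000000000


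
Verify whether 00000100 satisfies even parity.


Number of 1s: 1

No, parity error (1 ones)


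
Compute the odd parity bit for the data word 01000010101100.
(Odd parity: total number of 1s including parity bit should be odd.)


Number of 1s in data: 5
Parity bit: 0

0


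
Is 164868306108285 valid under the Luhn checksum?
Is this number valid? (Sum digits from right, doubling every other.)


Luhn sum = 60
60 mod 10 = 0

Valid (Luhn sum mod 10 = 0)


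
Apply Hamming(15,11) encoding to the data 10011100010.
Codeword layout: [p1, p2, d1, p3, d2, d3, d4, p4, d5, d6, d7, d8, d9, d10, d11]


Parity bits: p1=1, p2=0, p3=0, p4=1

101000111100010


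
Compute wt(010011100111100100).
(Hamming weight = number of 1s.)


Counting 1s in 010011100111100100

9


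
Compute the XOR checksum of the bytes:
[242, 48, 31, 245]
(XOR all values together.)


XOR chain: 242 ^ 48 ^ 31 ^ 245 = 40

40


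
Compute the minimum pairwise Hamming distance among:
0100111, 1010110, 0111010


Comparing all pairs, minimum distance: 4
Can detect 3 errors, correct 1 errors

4


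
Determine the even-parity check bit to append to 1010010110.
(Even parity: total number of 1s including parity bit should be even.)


Number of 1s in data: 5
Parity bit: 1

1


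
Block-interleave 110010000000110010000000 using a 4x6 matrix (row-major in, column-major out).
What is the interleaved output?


Matrix:
  110010
  000000
  110010
  000000
Read columns: 101010100000000010100000

101010100000000010100000


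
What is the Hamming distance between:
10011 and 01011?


XOR: 11000
Count of 1s: 2

2


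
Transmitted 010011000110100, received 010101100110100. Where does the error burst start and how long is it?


XOR: 000110100000000

Burst at position 3, length 4


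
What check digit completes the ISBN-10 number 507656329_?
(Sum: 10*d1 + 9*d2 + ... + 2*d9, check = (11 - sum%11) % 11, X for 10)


Weighted sum: 244
244 mod 11 = 2

Check digit: 9


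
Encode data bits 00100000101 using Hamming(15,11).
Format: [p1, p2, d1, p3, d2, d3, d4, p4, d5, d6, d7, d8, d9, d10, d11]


Parity bits: p1=0, p2=0, p3=1, p4=0

000101000000101


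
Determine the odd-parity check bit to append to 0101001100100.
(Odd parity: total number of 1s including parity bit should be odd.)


Number of 1s in data: 5
Parity bit: 0

0


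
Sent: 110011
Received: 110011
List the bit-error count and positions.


XOR: 000000

0 errors (received matches sent)


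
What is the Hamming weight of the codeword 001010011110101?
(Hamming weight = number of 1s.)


Counting 1s in 001010011110101

8


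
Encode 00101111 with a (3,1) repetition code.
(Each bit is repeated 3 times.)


Each bit -> 3 copies

000000111000111111111111


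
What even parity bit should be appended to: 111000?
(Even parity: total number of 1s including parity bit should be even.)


Number of 1s in data: 3
Parity bit: 1

1


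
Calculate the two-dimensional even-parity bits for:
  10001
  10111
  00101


Row parities: 000
Column parities: 00011

Row P: 000, Col P: 00011, Corner: 0


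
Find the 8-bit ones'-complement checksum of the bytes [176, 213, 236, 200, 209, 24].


Sum = 1058 mod 256 = 34
Complement = 221

221


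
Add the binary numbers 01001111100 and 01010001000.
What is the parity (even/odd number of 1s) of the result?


01001111100 = 636
01010001000 = 648
Sum = 1284 = 10100000100
1s count = 3

odd parity (3 ones in 10100000100)


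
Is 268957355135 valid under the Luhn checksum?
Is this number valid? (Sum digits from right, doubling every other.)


Luhn sum = 58
58 mod 10 = 8

Invalid (Luhn sum mod 10 = 8)


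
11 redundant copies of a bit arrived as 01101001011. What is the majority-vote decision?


Ones: 6 out of 11
Threshold: 6

1 (6/11 voted 1)


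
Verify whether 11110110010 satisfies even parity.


Number of 1s: 7

No, parity error (7 ones)


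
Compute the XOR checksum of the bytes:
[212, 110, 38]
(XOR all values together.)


XOR chain: 212 ^ 110 ^ 38 = 156

156


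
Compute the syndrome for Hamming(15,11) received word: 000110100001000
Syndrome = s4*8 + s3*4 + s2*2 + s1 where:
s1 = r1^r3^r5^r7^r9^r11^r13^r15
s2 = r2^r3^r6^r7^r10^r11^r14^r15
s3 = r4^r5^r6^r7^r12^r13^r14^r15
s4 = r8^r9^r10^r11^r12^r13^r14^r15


s1=0, s2=1, s3=0, s4=1

Syndrome = 10 (error at position 10)


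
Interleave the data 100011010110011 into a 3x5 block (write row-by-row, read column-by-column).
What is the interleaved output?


Matrix:
  10001
  10101
  10011
Read columns: 111000010001111

111000010001111


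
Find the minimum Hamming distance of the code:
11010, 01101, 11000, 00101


Comparing all pairs, minimum distance: 1
Can detect 0 errors, correct 0 errors

1


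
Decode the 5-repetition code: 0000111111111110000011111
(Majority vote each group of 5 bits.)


Groups: 00001, 11111, 11111, 00000, 11111
Majority votes: 01101

01101


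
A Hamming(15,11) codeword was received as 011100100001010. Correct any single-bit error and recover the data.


Syndrome = 0: no error detected

Data: 10010001010 (no errors)


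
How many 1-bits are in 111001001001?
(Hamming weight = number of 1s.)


Counting 1s in 111001001001

6


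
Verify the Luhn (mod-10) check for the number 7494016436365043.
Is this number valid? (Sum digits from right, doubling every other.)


Luhn sum = 66
66 mod 10 = 6

Invalid (Luhn sum mod 10 = 6)


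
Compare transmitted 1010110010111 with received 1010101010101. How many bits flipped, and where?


XOR: 0000011000010

3 error(s) at position(s): 5, 6, 11


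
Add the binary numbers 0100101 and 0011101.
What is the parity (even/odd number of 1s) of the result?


0100101 = 37
0011101 = 29
Sum = 66 = 1000010
1s count = 2

even parity (2 ones in 1000010)


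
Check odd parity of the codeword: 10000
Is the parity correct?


Number of 1s: 1

Yes, parity is correct (1 ones)


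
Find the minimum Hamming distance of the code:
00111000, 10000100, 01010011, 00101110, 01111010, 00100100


Comparing all pairs, minimum distance: 2
Can detect 1 errors, correct 0 errors

2


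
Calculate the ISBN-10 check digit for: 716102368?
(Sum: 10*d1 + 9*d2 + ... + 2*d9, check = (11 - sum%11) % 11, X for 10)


Weighted sum: 190
190 mod 11 = 3

Check digit: 8


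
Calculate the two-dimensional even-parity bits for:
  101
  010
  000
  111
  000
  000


Row parities: 010100
Column parities: 000

Row P: 010100, Col P: 000, Corner: 0


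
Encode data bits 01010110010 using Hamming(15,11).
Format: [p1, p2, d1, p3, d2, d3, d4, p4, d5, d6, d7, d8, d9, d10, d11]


Parity bits: p1=1, p2=0, p3=1, p4=1

100110110110010


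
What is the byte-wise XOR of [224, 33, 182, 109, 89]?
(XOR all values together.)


XOR chain: 224 ^ 33 ^ 182 ^ 109 ^ 89 = 67

67


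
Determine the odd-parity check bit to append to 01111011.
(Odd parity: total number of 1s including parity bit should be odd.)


Number of 1s in data: 6
Parity bit: 1

1


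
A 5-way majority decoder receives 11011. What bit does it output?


Ones: 4 out of 5
Threshold: 3

1 (4/5 voted 1)


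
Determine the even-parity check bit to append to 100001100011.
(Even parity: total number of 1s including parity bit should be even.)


Number of 1s in data: 5
Parity bit: 1

1


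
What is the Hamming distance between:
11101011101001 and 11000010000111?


XOR: 00101001101110
Count of 1s: 7

7
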